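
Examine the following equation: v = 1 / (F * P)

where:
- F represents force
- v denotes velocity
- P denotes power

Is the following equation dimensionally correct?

No

F (force) has dimensions [L M T^-2].
v (velocity) has dimensions [L T^-1].
P (power) has dimensions [L^2 M T^-3].

Left side: [L T^-1]
Right side: [L^-3 M^-2 T^5]

The two sides have different dimensions, so the equation is NOT dimensionally consistent.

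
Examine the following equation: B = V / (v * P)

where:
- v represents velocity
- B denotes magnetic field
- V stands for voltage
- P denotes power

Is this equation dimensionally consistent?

No

v (velocity) has dimensions [L T^-1].
B (magnetic field) has dimensions [I^-1 M T^-2].
V (voltage) has dimensions [I^-1 L^2 M T^-3].
P (power) has dimensions [L^2 M T^-3].

Left side: [I^-1 M T^-2]
Right side: [I^-1 L^-1 T]

The two sides have different dimensions, so the equation is NOT dimensionally consistent.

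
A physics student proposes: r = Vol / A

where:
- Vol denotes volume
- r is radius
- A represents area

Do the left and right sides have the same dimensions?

Yes

Vol (volume) has dimensions [L^3].
r (radius) has dimensions [L].
A (area) has dimensions [L^2].

Left side: [L]
Right side: [L]

Both sides have the same dimensions, so the equation is dimensionally consistent.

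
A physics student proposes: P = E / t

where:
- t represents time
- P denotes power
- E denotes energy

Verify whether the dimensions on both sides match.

Yes

t (time) has dimensions [T].
P (power) has dimensions [L^2 M T^-3].
E (energy) has dimensions [L^2 M T^-2].

Left side: [L^2 M T^-3]
Right side: [L^2 M T^-3]

Both sides have the same dimensions, so the equation is dimensionally consistent.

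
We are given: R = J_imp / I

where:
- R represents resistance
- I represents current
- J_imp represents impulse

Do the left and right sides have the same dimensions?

No

R (resistance) has dimensions [I^-2 L^2 M T^-3].
I (current) has dimensions [I].
J_imp (impulse) has dimensions [L M T^-1].

Left side: [I^-2 L^2 M T^-3]
Right side: [I^-1 L M T^-1]

The two sides have different dimensions, so the equation is NOT dimensionally consistent.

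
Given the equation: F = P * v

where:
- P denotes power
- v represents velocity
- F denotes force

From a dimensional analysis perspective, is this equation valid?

No

P (power) has dimensions [L^2 M T^-3].
v (velocity) has dimensions [L T^-1].
F (force) has dimensions [L M T^-2].

Left side: [L M T^-2]
Right side: [L^3 M T^-4]

The two sides have different dimensions, so the equation is NOT dimensionally consistent.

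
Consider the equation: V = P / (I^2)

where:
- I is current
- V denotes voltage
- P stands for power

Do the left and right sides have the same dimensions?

No

I (current) has dimensions [I].
V (voltage) has dimensions [I^-1 L^2 M T^-3].
P (power) has dimensions [L^2 M T^-3].

Left side: [I^-1 L^2 M T^-3]
Right side: [I^-2 L^2 M T^-3]

The two sides have different dimensions, so the equation is NOT dimensionally consistent.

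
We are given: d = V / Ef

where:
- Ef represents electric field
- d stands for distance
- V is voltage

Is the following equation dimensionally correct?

Yes

Ef (electric field) has dimensions [I^-1 L M T^-3].
d (distance) has dimensions [L].
V (voltage) has dimensions [I^-1 L^2 M T^-3].

Left side: [L]
Right side: [L]

Both sides have the same dimensions, so the equation is dimensionally consistent.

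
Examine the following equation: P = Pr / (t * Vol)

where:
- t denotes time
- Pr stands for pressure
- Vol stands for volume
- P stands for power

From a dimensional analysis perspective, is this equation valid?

No

t (time) has dimensions [T].
Pr (pressure) has dimensions [L^-1 M T^-2].
Vol (volume) has dimensions [L^3].
P (power) has dimensions [L^2 M T^-3].

Left side: [L^2 M T^-3]
Right side: [L^-4 M T^-3]

The two sides have different dimensions, so the equation is NOT dimensionally consistent.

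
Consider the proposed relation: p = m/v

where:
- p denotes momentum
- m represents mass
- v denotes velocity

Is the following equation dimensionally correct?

No

p (momentum) has dimensions [L M T^-1].
m (mass) has dimensions [M].
v (velocity) has dimensions [L T^-1].

Left side: [L M T^-1]
Right side: [L^-1 M T]

The two sides have different dimensions, so the equation is NOT dimensionally consistent.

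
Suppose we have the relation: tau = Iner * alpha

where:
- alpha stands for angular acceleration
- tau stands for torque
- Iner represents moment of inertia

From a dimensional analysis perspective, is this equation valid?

Yes

alpha (angular acceleration) has dimensions [T^-2].
tau (torque) has dimensions [L^2 M T^-2].
Iner (moment of inertia) has dimensions [L^2 M].

Left side: [L^2 M T^-2]
Right side: [L^2 M T^-2]

Both sides have the same dimensions, so the equation is dimensionally consistent.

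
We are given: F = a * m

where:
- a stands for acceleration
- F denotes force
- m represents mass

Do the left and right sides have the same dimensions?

Yes

a (acceleration) has dimensions [L T^-2].
F (force) has dimensions [L M T^-2].
m (mass) has dimensions [M].

Left side: [L M T^-2]
Right side: [L M T^-2]

Both sides have the same dimensions, so the equation is dimensionally consistent.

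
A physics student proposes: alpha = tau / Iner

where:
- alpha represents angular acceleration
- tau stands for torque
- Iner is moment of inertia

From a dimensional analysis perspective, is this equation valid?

Yes

alpha (angular acceleration) has dimensions [T^-2].
tau (torque) has dimensions [L^2 M T^-2].
Iner (moment of inertia) has dimensions [L^2 M].

Left side: [T^-2]
Right side: [T^-2]

Both sides have the same dimensions, so the equation is dimensionally consistent.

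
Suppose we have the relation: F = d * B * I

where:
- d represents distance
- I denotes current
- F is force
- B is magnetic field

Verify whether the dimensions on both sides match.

Yes

d (distance) has dimensions [L].
I (current) has dimensions [I].
F (force) has dimensions [L M T^-2].
B (magnetic field) has dimensions [I^-1 M T^-2].

Left side: [L M T^-2]
Right side: [L M T^-2]

Both sides have the same dimensions, so the equation is dimensionally consistent.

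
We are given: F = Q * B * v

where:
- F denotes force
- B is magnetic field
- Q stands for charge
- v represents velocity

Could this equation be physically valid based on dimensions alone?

Yes

F (force) has dimensions [L M T^-2].
B (magnetic field) has dimensions [I^-1 M T^-2].
Q (charge) has dimensions [I T].
v (velocity) has dimensions [L T^-1].

Left side: [L M T^-2]
Right side: [L M T^-2]

Both sides have the same dimensions, so the equation is dimensionally consistent.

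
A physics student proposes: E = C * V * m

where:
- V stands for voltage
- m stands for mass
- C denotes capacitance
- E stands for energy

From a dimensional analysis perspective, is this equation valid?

No

V (voltage) has dimensions [I^-1 L^2 M T^-3].
m (mass) has dimensions [M].
C (capacitance) has dimensions [I^2 L^-2 M^-1 T^4].
E (energy) has dimensions [L^2 M T^-2].

Left side: [L^2 M T^-2]
Right side: [I M T]

The two sides have different dimensions, so the equation is NOT dimensionally consistent.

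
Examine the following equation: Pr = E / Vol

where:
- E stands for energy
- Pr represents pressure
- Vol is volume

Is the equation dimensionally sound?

Yes

E (energy) has dimensions [L^2 M T^-2].
Pr (pressure) has dimensions [L^-1 M T^-2].
Vol (volume) has dimensions [L^3].

Left side: [L^-1 M T^-2]
Right side: [L^-1 M T^-2]

Both sides have the same dimensions, so the equation is dimensionally consistent.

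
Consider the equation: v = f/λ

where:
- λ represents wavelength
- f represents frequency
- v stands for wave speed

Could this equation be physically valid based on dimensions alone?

No

λ (wavelength) has dimensions [L].
f (frequency) has dimensions [T^-1].
v (wave speed) has dimensions [L T^-1].

Left side: [L T^-1]
Right side: [L^-1 T^-1]

The two sides have different dimensions, so the equation is NOT dimensionally consistent.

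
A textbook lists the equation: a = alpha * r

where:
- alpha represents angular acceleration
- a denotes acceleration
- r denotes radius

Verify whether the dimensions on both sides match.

Yes

alpha (angular acceleration) has dimensions [T^-2].
a (acceleration) has dimensions [L T^-2].
r (radius) has dimensions [L].

Left side: [L T^-2]
Right side: [L T^-2]

Both sides have the same dimensions, so the equation is dimensionally consistent.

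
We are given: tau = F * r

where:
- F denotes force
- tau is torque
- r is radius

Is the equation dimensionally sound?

Yes

F (force) has dimensions [L M T^-2].
tau (torque) has dimensions [L^2 M T^-2].
r (radius) has dimensions [L].

Left side: [L^2 M T^-2]
Right side: [L^2 M T^-2]

Both sides have the same dimensions, so the equation is dimensionally consistent.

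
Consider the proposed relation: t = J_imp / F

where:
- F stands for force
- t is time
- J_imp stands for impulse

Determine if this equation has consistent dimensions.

Yes

F (force) has dimensions [L M T^-2].
t (time) has dimensions [T].
J_imp (impulse) has dimensions [L M T^-1].

Left side: [T]
Right side: [T]

Both sides have the same dimensions, so the equation is dimensionally consistent.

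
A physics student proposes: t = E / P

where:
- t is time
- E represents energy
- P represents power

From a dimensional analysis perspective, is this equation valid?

Yes

t (time) has dimensions [T].
E (energy) has dimensions [L^2 M T^-2].
P (power) has dimensions [L^2 M T^-3].

Left side: [T]
Right side: [T]

Both sides have the same dimensions, so the equation is dimensionally consistent.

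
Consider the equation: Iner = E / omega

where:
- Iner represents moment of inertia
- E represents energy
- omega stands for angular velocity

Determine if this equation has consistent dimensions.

No

Iner (moment of inertia) has dimensions [L^2 M].
E (energy) has dimensions [L^2 M T^-2].
omega (angular velocity) has dimensions [T^-1].

Left side: [L^2 M]
Right side: [L^2 M T^-1]

The two sides have different dimensions, so the equation is NOT dimensionally consistent.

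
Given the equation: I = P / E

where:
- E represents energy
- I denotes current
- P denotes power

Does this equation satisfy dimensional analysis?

No

E (energy) has dimensions [L^2 M T^-2].
I (current) has dimensions [I].
P (power) has dimensions [L^2 M T^-3].

Left side: [I]
Right side: [T^-1]

The two sides have different dimensions, so the equation is NOT dimensionally consistent.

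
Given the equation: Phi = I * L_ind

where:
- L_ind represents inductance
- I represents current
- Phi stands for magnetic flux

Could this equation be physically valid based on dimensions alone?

Yes

L_ind (inductance) has dimensions [I^-2 L^2 M T^-2].
I (current) has dimensions [I].
Phi (magnetic flux) has dimensions [I^-1 L^2 M T^-2].

Left side: [I^-1 L^2 M T^-2]
Right side: [I^-1 L^2 M T^-2]

Both sides have the same dimensions, so the equation is dimensionally consistent.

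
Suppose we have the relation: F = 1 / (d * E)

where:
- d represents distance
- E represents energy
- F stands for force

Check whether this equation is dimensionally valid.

No

d (distance) has dimensions [L].
E (energy) has dimensions [L^2 M T^-2].
F (force) has dimensions [L M T^-2].

Left side: [L M T^-2]
Right side: [L^-3 M^-1 T^2]

The two sides have different dimensions, so the equation is NOT dimensionally consistent.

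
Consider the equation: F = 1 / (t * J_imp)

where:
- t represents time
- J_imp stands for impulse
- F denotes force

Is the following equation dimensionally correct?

No

t (time) has dimensions [T].
J_imp (impulse) has dimensions [L M T^-1].
F (force) has dimensions [L M T^-2].

Left side: [L M T^-2]
Right side: [L^-1 M^-1]

The two sides have different dimensions, so the equation is NOT dimensionally consistent.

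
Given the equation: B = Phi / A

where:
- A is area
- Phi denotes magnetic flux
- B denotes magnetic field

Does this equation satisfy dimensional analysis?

Yes

A (area) has dimensions [L^2].
Phi (magnetic flux) has dimensions [I^-1 L^2 M T^-2].
B (magnetic field) has dimensions [I^-1 M T^-2].

Left side: [I^-1 M T^-2]
Right side: [I^-1 M T^-2]

Both sides have the same dimensions, so the equation is dimensionally consistent.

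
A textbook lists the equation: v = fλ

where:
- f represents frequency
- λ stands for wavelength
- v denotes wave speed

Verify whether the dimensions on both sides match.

Yes

f (frequency) has dimensions [T^-1].
λ (wavelength) has dimensions [L].
v (wave speed) has dimensions [L T^-1].

Left side: [L T^-1]
Right side: [L T^-1]

Both sides have the same dimensions, so the equation is dimensionally consistent.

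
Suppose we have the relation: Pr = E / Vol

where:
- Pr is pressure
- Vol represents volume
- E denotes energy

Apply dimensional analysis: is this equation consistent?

Yes

Pr (pressure) has dimensions [L^-1 M T^-2].
Vol (volume) has dimensions [L^3].
E (energy) has dimensions [L^2 M T^-2].

Left side: [L^-1 M T^-2]
Right side: [L^-1 M T^-2]

Both sides have the same dimensions, so the equation is dimensionally consistent.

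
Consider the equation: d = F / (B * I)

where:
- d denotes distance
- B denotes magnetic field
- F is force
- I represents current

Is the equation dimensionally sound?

Yes

d (distance) has dimensions [L].
B (magnetic field) has dimensions [I^-1 M T^-2].
F (force) has dimensions [L M T^-2].
I (current) has dimensions [I].

Left side: [L]
Right side: [L]

Both sides have the same dimensions, so the equation is dimensionally consistent.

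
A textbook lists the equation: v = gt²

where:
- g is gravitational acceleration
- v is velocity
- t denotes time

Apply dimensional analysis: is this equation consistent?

No

g (gravitational acceleration) has dimensions [L T^-2].
v (velocity) has dimensions [L T^-1].
t (time) has dimensions [T].

Left side: [L T^-1]
Right side: [L]

The two sides have different dimensions, so the equation is NOT dimensionally consistent.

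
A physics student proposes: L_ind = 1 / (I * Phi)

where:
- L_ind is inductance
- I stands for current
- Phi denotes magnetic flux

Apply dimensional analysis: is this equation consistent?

No

L_ind (inductance) has dimensions [I^-2 L^2 M T^-2].
I (current) has dimensions [I].
Phi (magnetic flux) has dimensions [I^-1 L^2 M T^-2].

Left side: [I^-2 L^2 M T^-2]
Right side: [L^-2 M^-1 T^2]

The two sides have different dimensions, so the equation is NOT dimensionally consistent.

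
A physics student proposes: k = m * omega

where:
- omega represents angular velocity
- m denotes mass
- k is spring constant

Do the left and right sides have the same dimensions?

No

omega (angular velocity) has dimensions [T^-1].
m (mass) has dimensions [M].
k (spring constant) has dimensions [M T^-2].

Left side: [M T^-2]
Right side: [M T^-1]

The two sides have different dimensions, so the equation is NOT dimensionally consistent.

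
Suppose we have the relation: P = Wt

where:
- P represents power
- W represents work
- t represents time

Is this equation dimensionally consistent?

No

P (power) has dimensions [L^2 M T^-3].
W (work) has dimensions [L^2 M T^-2].
t (time) has dimensions [T].

Left side: [L^2 M T^-3]
Right side: [L^2 M T^-1]

The two sides have different dimensions, so the equation is NOT dimensionally consistent.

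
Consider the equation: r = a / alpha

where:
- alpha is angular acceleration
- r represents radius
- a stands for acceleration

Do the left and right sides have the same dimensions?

Yes

alpha (angular acceleration) has dimensions [T^-2].
r (radius) has dimensions [L].
a (acceleration) has dimensions [L T^-2].

Left side: [L]
Right side: [L]

Both sides have the same dimensions, so the equation is dimensionally consistent.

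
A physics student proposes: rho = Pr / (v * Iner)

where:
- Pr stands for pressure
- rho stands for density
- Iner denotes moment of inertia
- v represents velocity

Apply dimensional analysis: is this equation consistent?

No

Pr (pressure) has dimensions [L^-1 M T^-2].
rho (density) has dimensions [L^-3 M].
Iner (moment of inertia) has dimensions [L^2 M].
v (velocity) has dimensions [L T^-1].

Left side: [L^-3 M]
Right side: [L^-4 T^-1]

The two sides have different dimensions, so the equation is NOT dimensionally consistent.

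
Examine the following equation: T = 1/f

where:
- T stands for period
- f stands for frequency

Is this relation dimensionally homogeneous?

Yes

T (period) has dimensions [T].
f (frequency) has dimensions [T^-1].

Left side: [T]
Right side: [T]

Both sides have the same dimensions, so the equation is dimensionally consistent.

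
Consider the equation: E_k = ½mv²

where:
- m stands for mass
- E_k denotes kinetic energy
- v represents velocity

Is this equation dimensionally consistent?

Yes

m (mass) has dimensions [M].
E_k (kinetic energy) has dimensions [L^2 M T^-2].
v (velocity) has dimensions [L T^-1].

Left side: [L^2 M T^-2]
Right side: [L^2 M T^-2]

Both sides have the same dimensions, so the equation is dimensionally consistent.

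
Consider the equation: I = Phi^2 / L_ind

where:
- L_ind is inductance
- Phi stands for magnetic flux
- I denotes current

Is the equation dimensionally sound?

No

L_ind (inductance) has dimensions [I^-2 L^2 M T^-2].
Phi (magnetic flux) has dimensions [I^-1 L^2 M T^-2].
I (current) has dimensions [I].

Left side: [I]
Right side: [L^2 M T^-2]

The two sides have different dimensions, so the equation is NOT dimensionally consistent.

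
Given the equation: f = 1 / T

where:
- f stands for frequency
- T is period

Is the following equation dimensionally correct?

Yes

f (frequency) has dimensions [T^-1].
T (period) has dimensions [T].

Left side: [T^-1]
Right side: [T^-1]

Both sides have the same dimensions, so the equation is dimensionally consistent.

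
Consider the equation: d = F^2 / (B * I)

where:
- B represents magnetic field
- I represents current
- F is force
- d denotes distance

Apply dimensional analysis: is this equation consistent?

No

B (magnetic field) has dimensions [I^-1 M T^-2].
I (current) has dimensions [I].
F (force) has dimensions [L M T^-2].
d (distance) has dimensions [L].

Left side: [L]
Right side: [L^2 M T^-2]

The two sides have different dimensions, so the equation is NOT dimensionally consistent.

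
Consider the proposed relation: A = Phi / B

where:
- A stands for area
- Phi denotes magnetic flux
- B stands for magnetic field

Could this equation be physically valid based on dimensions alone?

Yes

A (area) has dimensions [L^2].
Phi (magnetic flux) has dimensions [I^-1 L^2 M T^-2].
B (magnetic field) has dimensions [I^-1 M T^-2].

Left side: [L^2]
Right side: [L^2]

Both sides have the same dimensions, so the equation is dimensionally consistent.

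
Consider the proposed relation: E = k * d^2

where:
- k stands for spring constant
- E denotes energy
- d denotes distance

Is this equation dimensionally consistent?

Yes

k (spring constant) has dimensions [M T^-2].
E (energy) has dimensions [L^2 M T^-2].
d (distance) has dimensions [L].

Left side: [L^2 M T^-2]
Right side: [L^2 M T^-2]

Both sides have the same dimensions, so the equation is dimensionally consistent.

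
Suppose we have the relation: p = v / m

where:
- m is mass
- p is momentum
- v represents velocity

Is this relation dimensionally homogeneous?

No

m (mass) has dimensions [M].
p (momentum) has dimensions [L M T^-1].
v (velocity) has dimensions [L T^-1].

Left side: [L M T^-1]
Right side: [L M^-1 T^-1]

The two sides have different dimensions, so the equation is NOT dimensionally consistent.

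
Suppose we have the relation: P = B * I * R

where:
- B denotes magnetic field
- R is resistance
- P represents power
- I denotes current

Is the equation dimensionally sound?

No

B (magnetic field) has dimensions [I^-1 M T^-2].
R (resistance) has dimensions [I^-2 L^2 M T^-3].
P (power) has dimensions [L^2 M T^-3].
I (current) has dimensions [I].

Left side: [L^2 M T^-3]
Right side: [I^-2 L^2 M^2 T^-5]

The two sides have different dimensions, so the equation is NOT dimensionally consistent.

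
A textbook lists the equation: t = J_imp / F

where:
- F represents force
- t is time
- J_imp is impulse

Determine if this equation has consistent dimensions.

Yes

F (force) has dimensions [L M T^-2].
t (time) has dimensions [T].
J_imp (impulse) has dimensions [L M T^-1].

Left side: [T]
Right side: [T]

Both sides have the same dimensions, so the equation is dimensionally consistent.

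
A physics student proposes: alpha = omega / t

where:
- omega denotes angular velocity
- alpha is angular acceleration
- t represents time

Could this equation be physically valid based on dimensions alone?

Yes

omega (angular velocity) has dimensions [T^-1].
alpha (angular acceleration) has dimensions [T^-2].
t (time) has dimensions [T].

Left side: [T^-2]
Right side: [T^-2]

Both sides have the same dimensions, so the equation is dimensionally consistent.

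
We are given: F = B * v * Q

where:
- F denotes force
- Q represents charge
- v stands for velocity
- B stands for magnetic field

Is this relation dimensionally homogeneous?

Yes

F (force) has dimensions [L M T^-2].
Q (charge) has dimensions [I T].
v (velocity) has dimensions [L T^-1].
B (magnetic field) has dimensions [I^-1 M T^-2].

Left side: [L M T^-2]
Right side: [L M T^-2]

Both sides have the same dimensions, so the equation is dimensionally consistent.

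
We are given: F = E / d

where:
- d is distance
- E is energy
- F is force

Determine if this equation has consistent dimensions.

Yes

d (distance) has dimensions [L].
E (energy) has dimensions [L^2 M T^-2].
F (force) has dimensions [L M T^-2].

Left side: [L M T^-2]
Right side: [L M T^-2]

Both sides have the same dimensions, so the equation is dimensionally consistent.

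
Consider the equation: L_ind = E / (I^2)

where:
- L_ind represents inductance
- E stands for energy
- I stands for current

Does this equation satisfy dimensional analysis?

Yes

L_ind (inductance) has dimensions [I^-2 L^2 M T^-2].
E (energy) has dimensions [L^2 M T^-2].
I (current) has dimensions [I].

Left side: [I^-2 L^2 M T^-2]
Right side: [I^-2 L^2 M T^-2]

Both sides have the same dimensions, so the equation is dimensionally consistent.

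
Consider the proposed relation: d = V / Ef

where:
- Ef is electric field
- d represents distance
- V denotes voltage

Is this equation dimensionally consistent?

Yes

Ef (electric field) has dimensions [I^-1 L M T^-3].
d (distance) has dimensions [L].
V (voltage) has dimensions [I^-1 L^2 M T^-3].

Left side: [L]
Right side: [L]

Both sides have the same dimensions, so the equation is dimensionally consistent.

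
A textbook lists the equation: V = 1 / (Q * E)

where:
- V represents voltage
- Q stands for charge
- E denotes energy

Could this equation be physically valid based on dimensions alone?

No

V (voltage) has dimensions [I^-1 L^2 M T^-3].
Q (charge) has dimensions [I T].
E (energy) has dimensions [L^2 M T^-2].

Left side: [I^-1 L^2 M T^-3]
Right side: [I^-1 L^-2 M^-1 T]

The two sides have different dimensions, so the equation is NOT dimensionally consistent.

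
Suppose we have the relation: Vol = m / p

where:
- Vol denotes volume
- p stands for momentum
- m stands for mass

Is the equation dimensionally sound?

No

Vol (volume) has dimensions [L^3].
p (momentum) has dimensions [L M T^-1].
m (mass) has dimensions [M].

Left side: [L^3]
Right side: [L^-1 T]

The two sides have different dimensions, so the equation is NOT dimensionally consistent.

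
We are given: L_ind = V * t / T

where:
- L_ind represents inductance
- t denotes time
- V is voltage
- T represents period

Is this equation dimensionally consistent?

No

L_ind (inductance) has dimensions [I^-2 L^2 M T^-2].
t (time) has dimensions [T].
V (voltage) has dimensions [I^-1 L^2 M T^-3].
T (period) has dimensions [T].

Left side: [I^-2 L^2 M T^-2]
Right side: [I^-1 L^2 M T^-3]

The two sides have different dimensions, so the equation is NOT dimensionally consistent.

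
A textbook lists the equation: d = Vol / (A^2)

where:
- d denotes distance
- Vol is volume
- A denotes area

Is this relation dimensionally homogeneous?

No

d (distance) has dimensions [L].
Vol (volume) has dimensions [L^3].
A (area) has dimensions [L^2].

Left side: [L]
Right side: [L^-1]

The two sides have different dimensions, so the equation is NOT dimensionally consistent.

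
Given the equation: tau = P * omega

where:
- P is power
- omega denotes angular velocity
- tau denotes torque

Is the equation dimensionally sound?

No

P (power) has dimensions [L^2 M T^-3].
omega (angular velocity) has dimensions [T^-1].
tau (torque) has dimensions [L^2 M T^-2].

Left side: [L^2 M T^-2]
Right side: [L^2 M T^-4]

The two sides have different dimensions, so the equation is NOT dimensionally consistent.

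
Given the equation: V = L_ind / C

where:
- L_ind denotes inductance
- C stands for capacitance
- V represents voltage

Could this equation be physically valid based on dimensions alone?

No

L_ind (inductance) has dimensions [I^-2 L^2 M T^-2].
C (capacitance) has dimensions [I^2 L^-2 M^-1 T^4].
V (voltage) has dimensions [I^-1 L^2 M T^-3].

Left side: [I^-1 L^2 M T^-3]
Right side: [I^-4 L^4 M^2 T^-6]

The two sides have different dimensions, so the equation is NOT dimensionally consistent.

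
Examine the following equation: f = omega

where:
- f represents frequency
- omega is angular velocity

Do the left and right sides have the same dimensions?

Yes

f (frequency) has dimensions [T^-1].
omega (angular velocity) has dimensions [T^-1].

Left side: [T^-1]
Right side: [T^-1]

Both sides have the same dimensions, so the equation is dimensionally consistent.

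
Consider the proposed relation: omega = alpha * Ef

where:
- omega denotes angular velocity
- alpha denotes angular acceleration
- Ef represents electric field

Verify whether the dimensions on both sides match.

No

omega (angular velocity) has dimensions [T^-1].
alpha (angular acceleration) has dimensions [T^-2].
Ef (electric field) has dimensions [I^-1 L M T^-3].

Left side: [T^-1]
Right side: [I^-1 L M T^-5]

The two sides have different dimensions, so the equation is NOT dimensionally consistent.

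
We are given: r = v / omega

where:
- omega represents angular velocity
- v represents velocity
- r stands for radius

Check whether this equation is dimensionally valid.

Yes

omega (angular velocity) has dimensions [T^-1].
v (velocity) has dimensions [L T^-1].
r (radius) has dimensions [L].

Left side: [L]
Right side: [L]

Both sides have the same dimensions, so the equation is dimensionally consistent.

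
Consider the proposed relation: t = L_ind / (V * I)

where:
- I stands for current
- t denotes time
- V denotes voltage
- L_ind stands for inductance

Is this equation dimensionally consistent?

No

I (current) has dimensions [I].
t (time) has dimensions [T].
V (voltage) has dimensions [I^-1 L^2 M T^-3].
L_ind (inductance) has dimensions [I^-2 L^2 M T^-2].

Left side: [T]
Right side: [I^-2 T]

The two sides have different dimensions, so the equation is NOT dimensionally consistent.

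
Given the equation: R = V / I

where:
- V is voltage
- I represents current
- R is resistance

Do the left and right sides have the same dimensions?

Yes

V (voltage) has dimensions [I^-1 L^2 M T^-3].
I (current) has dimensions [I].
R (resistance) has dimensions [I^-2 L^2 M T^-3].

Left side: [I^-2 L^2 M T^-3]
Right side: [I^-2 L^2 M T^-3]

Both sides have the same dimensions, so the equation is dimensionally consistent.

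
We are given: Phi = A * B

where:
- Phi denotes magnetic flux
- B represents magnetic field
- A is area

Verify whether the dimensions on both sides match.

Yes

Phi (magnetic flux) has dimensions [I^-1 L^2 M T^-2].
B (magnetic field) has dimensions [I^-1 M T^-2].
A (area) has dimensions [L^2].

Left side: [I^-1 L^2 M T^-2]
Right side: [I^-1 L^2 M T^-2]

Both sides have the same dimensions, so the equation is dimensionally consistent.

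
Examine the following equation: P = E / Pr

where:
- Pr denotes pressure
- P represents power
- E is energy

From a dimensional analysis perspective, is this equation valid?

No

Pr (pressure) has dimensions [L^-1 M T^-2].
P (power) has dimensions [L^2 M T^-3].
E (energy) has dimensions [L^2 M T^-2].

Left side: [L^2 M T^-3]
Right side: [L^3]

The two sides have different dimensions, so the equation is NOT dimensionally consistent.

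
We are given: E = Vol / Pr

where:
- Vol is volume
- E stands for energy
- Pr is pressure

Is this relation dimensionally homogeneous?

No

Vol (volume) has dimensions [L^3].
E (energy) has dimensions [L^2 M T^-2].
Pr (pressure) has dimensions [L^-1 M T^-2].

Left side: [L^2 M T^-2]
Right side: [L^4 M^-1 T^2]

The two sides have different dimensions, so the equation is NOT dimensionally consistent.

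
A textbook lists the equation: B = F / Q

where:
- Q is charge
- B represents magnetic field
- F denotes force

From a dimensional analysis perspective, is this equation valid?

No

Q (charge) has dimensions [I T].
B (magnetic field) has dimensions [I^-1 M T^-2].
F (force) has dimensions [L M T^-2].

Left side: [I^-1 M T^-2]
Right side: [I^-1 L M T^-3]

The two sides have different dimensions, so the equation is NOT dimensionally consistent.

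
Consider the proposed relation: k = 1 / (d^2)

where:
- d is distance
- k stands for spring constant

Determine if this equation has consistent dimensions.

No

d (distance) has dimensions [L].
k (spring constant) has dimensions [M T^-2].

Left side: [M T^-2]
Right side: [L^-2]

The two sides have different dimensions, so the equation is NOT dimensionally consistent.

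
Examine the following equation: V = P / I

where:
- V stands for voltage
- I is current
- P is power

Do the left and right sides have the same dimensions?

Yes

V (voltage) has dimensions [I^-1 L^2 M T^-3].
I (current) has dimensions [I].
P (power) has dimensions [L^2 M T^-3].

Left side: [I^-1 L^2 M T^-3]
Right side: [I^-1 L^2 M T^-3]

Both sides have the same dimensions, so the equation is dimensionally consistent.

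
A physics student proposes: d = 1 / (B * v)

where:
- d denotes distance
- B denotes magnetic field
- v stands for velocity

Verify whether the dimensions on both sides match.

No

d (distance) has dimensions [L].
B (magnetic field) has dimensions [I^-1 M T^-2].
v (velocity) has dimensions [L T^-1].

Left side: [L]
Right side: [I L^-1 M^-1 T^3]

The two sides have different dimensions, so the equation is NOT dimensionally consistent.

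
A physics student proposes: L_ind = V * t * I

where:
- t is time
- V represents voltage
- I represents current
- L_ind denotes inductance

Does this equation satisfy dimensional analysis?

No

t (time) has dimensions [T].
V (voltage) has dimensions [I^-1 L^2 M T^-3].
I (current) has dimensions [I].
L_ind (inductance) has dimensions [I^-2 L^2 M T^-2].

Left side: [I^-2 L^2 M T^-2]
Right side: [L^2 M T^-2]

The two sides have different dimensions, so the equation is NOT dimensionally consistent.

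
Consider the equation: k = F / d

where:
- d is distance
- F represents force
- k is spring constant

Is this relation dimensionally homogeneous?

Yes

d (distance) has dimensions [L].
F (force) has dimensions [L M T^-2].
k (spring constant) has dimensions [M T^-2].

Left side: [M T^-2]
Right side: [M T^-2]

Both sides have the same dimensions, so the equation is dimensionally consistent.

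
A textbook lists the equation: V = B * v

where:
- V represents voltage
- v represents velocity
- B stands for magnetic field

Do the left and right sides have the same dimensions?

No

V (voltage) has dimensions [I^-1 L^2 M T^-3].
v (velocity) has dimensions [L T^-1].
B (magnetic field) has dimensions [I^-1 M T^-2].

Left side: [I^-1 L^2 M T^-3]
Right side: [I^-1 L M T^-3]

The two sides have different dimensions, so the equation is NOT dimensionally consistent.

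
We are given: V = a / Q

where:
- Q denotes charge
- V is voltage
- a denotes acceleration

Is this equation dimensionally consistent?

No

Q (charge) has dimensions [I T].
V (voltage) has dimensions [I^-1 L^2 M T^-3].
a (acceleration) has dimensions [L T^-2].

Left side: [I^-1 L^2 M T^-3]
Right side: [I^-1 L T^-3]

The two sides have different dimensions, so the equation is NOT dimensionally consistent.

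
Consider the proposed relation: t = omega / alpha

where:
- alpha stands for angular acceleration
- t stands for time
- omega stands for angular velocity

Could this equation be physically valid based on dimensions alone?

Yes

alpha (angular acceleration) has dimensions [T^-2].
t (time) has dimensions [T].
omega (angular velocity) has dimensions [T^-1].

Left side: [T]
Right side: [T]

Both sides have the same dimensions, so the equation is dimensionally consistent.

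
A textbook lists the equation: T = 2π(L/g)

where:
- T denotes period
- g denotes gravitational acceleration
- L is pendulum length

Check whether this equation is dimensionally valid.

No

T (period) has dimensions [T].
g (gravitational acceleration) has dimensions [L T^-2].
L (pendulum length) has dimensions [L].

Left side: [T]
Right side: [T^2]

The two sides have different dimensions, so the equation is NOT dimensionally consistent.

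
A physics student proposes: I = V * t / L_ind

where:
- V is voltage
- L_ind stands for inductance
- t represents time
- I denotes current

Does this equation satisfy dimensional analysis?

Yes

V (voltage) has dimensions [I^-1 L^2 M T^-3].
L_ind (inductance) has dimensions [I^-2 L^2 M T^-2].
t (time) has dimensions [T].
I (current) has dimensions [I].

Left side: [I]
Right side: [I]

Both sides have the same dimensions, so the equation is dimensionally consistent.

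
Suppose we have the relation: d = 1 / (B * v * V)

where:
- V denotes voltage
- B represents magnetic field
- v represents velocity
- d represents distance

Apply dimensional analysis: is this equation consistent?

No

V (voltage) has dimensions [I^-1 L^2 M T^-3].
B (magnetic field) has dimensions [I^-1 M T^-2].
v (velocity) has dimensions [L T^-1].
d (distance) has dimensions [L].

Left side: [L]
Right side: [I^2 L^-3 M^-2 T^6]

The two sides have different dimensions, so the equation is NOT dimensionally consistent.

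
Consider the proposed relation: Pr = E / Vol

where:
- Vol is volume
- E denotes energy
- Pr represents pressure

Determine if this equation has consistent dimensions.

Yes

Vol (volume) has dimensions [L^3].
E (energy) has dimensions [L^2 M T^-2].
Pr (pressure) has dimensions [L^-1 M T^-2].

Left side: [L^-1 M T^-2]
Right side: [L^-1 M T^-2]

Both sides have the same dimensions, so the equation is dimensionally consistent.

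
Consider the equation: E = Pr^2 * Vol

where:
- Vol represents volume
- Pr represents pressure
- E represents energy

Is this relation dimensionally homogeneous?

No

Vol (volume) has dimensions [L^3].
Pr (pressure) has dimensions [L^-1 M T^-2].
E (energy) has dimensions [L^2 M T^-2].

Left side: [L^2 M T^-2]
Right side: [L M^2 T^-4]

The two sides have different dimensions, so the equation is NOT dimensionally consistent.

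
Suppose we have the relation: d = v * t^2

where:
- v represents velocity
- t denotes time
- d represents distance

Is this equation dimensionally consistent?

No

v (velocity) has dimensions [L T^-1].
t (time) has dimensions [T].
d (distance) has dimensions [L].

Left side: [L]
Right side: [L T]

The two sides have different dimensions, so the equation is NOT dimensionally consistent.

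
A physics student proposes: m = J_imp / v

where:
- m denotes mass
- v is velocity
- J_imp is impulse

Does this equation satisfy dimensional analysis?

Yes

m (mass) has dimensions [M].
v (velocity) has dimensions [L T^-1].
J_imp (impulse) has dimensions [L M T^-1].

Left side: [M]
Right side: [M]

Both sides have the same dimensions, so the equation is dimensionally consistent.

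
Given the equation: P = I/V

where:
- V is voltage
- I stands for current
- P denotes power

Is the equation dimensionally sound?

No

V (voltage) has dimensions [I^-1 L^2 M T^-3].
I (current) has dimensions [I].
P (power) has dimensions [L^2 M T^-3].

Left side: [L^2 M T^-3]
Right side: [I^2 L^-2 M^-1 T^3]

The two sides have different dimensions, so the equation is NOT dimensionally consistent.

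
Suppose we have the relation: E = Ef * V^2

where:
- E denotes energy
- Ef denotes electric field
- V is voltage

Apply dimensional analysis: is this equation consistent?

No

E (energy) has dimensions [L^2 M T^-2].
Ef (electric field) has dimensions [I^-1 L M T^-3].
V (voltage) has dimensions [I^-1 L^2 M T^-3].

Left side: [L^2 M T^-2]
Right side: [I^-3 L^5 M^3 T^-9]

The two sides have different dimensions, so the equation is NOT dimensionally consistent.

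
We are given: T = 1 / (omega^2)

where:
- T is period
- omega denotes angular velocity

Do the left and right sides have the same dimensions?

No

T (period) has dimensions [T].
omega (angular velocity) has dimensions [T^-1].

Left side: [T]
Right side: [T^2]

The two sides have different dimensions, so the equation is NOT dimensionally consistent.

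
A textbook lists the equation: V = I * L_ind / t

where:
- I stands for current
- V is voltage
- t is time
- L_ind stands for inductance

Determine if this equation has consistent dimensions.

Yes

I (current) has dimensions [I].
V (voltage) has dimensions [I^-1 L^2 M T^-3].
t (time) has dimensions [T].
L_ind (inductance) has dimensions [I^-2 L^2 M T^-2].

Left side: [I^-1 L^2 M T^-3]
Right side: [I^-1 L^2 M T^-3]

Both sides have the same dimensions, so the equation is dimensionally consistent.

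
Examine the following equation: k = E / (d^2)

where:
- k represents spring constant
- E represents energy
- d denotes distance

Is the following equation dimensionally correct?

Yes

k (spring constant) has dimensions [M T^-2].
E (energy) has dimensions [L^2 M T^-2].
d (distance) has dimensions [L].

Left side: [M T^-2]
Right side: [M T^-2]

Both sides have the same dimensions, so the equation is dimensionally consistent.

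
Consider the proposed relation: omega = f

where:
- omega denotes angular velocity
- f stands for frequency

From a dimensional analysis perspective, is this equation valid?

Yes

omega (angular velocity) has dimensions [T^-1].
f (frequency) has dimensions [T^-1].

Left side: [T^-1]
Right side: [T^-1]

Both sides have the same dimensions, so the equation is dimensionally consistent.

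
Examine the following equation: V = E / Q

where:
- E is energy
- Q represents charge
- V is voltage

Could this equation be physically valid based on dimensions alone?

Yes

E (energy) has dimensions [L^2 M T^-2].
Q (charge) has dimensions [I T].
V (voltage) has dimensions [I^-1 L^2 M T^-3].

Left side: [I^-1 L^2 M T^-3]
Right side: [I^-1 L^2 M T^-3]

Both sides have the same dimensions, so the equation is dimensionally consistent.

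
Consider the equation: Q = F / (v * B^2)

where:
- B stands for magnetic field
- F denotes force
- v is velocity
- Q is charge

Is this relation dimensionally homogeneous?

No

B (magnetic field) has dimensions [I^-1 M T^-2].
F (force) has dimensions [L M T^-2].
v (velocity) has dimensions [L T^-1].
Q (charge) has dimensions [I T].

Left side: [I T]
Right side: [I^2 M^-1 T^3]

The two sides have different dimensions, so the equation is NOT dimensionally consistent.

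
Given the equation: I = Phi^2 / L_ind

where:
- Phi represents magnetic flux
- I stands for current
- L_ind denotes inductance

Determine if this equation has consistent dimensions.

No

Phi (magnetic flux) has dimensions [I^-1 L^2 M T^-2].
I (current) has dimensions [I].
L_ind (inductance) has dimensions [I^-2 L^2 M T^-2].

Left side: [I]
Right side: [L^2 M T^-2]

The two sides have different dimensions, so the equation is NOT dimensionally consistent.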